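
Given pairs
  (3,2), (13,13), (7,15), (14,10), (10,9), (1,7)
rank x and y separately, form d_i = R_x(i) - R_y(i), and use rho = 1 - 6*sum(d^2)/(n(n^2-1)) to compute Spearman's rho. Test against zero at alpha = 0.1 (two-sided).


Step 1: Rank x and y separately (midranks; no ties here).
rank(x): 3->2, 13->5, 7->3, 14->6, 10->4, 1->1
rank(y): 2->1, 13->5, 15->6, 10->4, 9->3, 7->2
Step 2: d_i = R_x(i) - R_y(i); compute d_i^2.
  (2-1)^2=1, (5-5)^2=0, (3-6)^2=9, (6-4)^2=4, (4-3)^2=1, (1-2)^2=1
sum(d^2) = 16.
Step 3: rho = 1 - 6*16 / (6*(6^2 - 1)) = 1 - 96/210 = 0.542857.
Step 4: Under H0, t = rho * sqrt((n-2)/(1-rho^2)) = 1.2928 ~ t(4).
Step 5: Two-sided p-value from the t-distribution with 4 df = 0.265703.
Step 6: alpha = 0.1. fail to reject H0.

rho = 0.5429, p = 0.265703, fail to reject H0 at alpha = 0.1.


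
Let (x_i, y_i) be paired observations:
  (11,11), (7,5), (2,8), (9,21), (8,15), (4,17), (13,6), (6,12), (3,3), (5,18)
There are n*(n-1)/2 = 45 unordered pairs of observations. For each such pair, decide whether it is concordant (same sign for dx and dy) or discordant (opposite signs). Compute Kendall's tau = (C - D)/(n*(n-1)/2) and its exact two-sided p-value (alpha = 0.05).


Step 1: Enumerate the 45 unordered pairs (i,j) with i<j and classify each by sign(x_j-x_i) * sign(y_j-y_i).
  (1,2):dx=-4,dy=-6->C; (1,3):dx=-9,dy=-3->C; (1,4):dx=-2,dy=+10->D; (1,5):dx=-3,dy=+4->D
  (1,6):dx=-7,dy=+6->D; (1,7):dx=+2,dy=-5->D; (1,8):dx=-5,dy=+1->D; (1,9):dx=-8,dy=-8->C
  (1,10):dx=-6,dy=+7->D; (2,3):dx=-5,dy=+3->D; (2,4):dx=+2,dy=+16->C; (2,5):dx=+1,dy=+10->C
  (2,6):dx=-3,dy=+12->D; (2,7):dx=+6,dy=+1->C; (2,8):dx=-1,dy=+7->D; (2,9):dx=-4,dy=-2->C
  (2,10):dx=-2,dy=+13->D; (3,4):dx=+7,dy=+13->C; (3,5):dx=+6,dy=+7->C; (3,6):dx=+2,dy=+9->C
  (3,7):dx=+11,dy=-2->D; (3,8):dx=+4,dy=+4->C; (3,9):dx=+1,dy=-5->D; (3,10):dx=+3,dy=+10->C
  (4,5):dx=-1,dy=-6->C; (4,6):dx=-5,dy=-4->C; (4,7):dx=+4,dy=-15->D; (4,8):dx=-3,dy=-9->C
  (4,9):dx=-6,dy=-18->C; (4,10):dx=-4,dy=-3->C; (5,6):dx=-4,dy=+2->D; (5,7):dx=+5,dy=-9->D
  (5,8):dx=-2,dy=-3->C; (5,9):dx=-5,dy=-12->C; (5,10):dx=-3,dy=+3->D; (6,7):dx=+9,dy=-11->D
  (6,8):dx=+2,dy=-5->D; (6,9):dx=-1,dy=-14->C; (6,10):dx=+1,dy=+1->C; (7,8):dx=-7,dy=+6->D
  (7,9):dx=-10,dy=-3->C; (7,10):dx=-8,dy=+12->D; (8,9):dx=-3,dy=-9->C; (8,10):dx=-1,dy=+6->D
  (9,10):dx=+2,dy=+15->C
Step 2: C = 24, D = 21, total pairs = 45.
Step 3: tau = (C - D)/(n(n-1)/2) = (24 - 21)/45 = 0.066667.
Step 4: Exact two-sided p-value (enumerate n! = 3628800 permutations of y under H0): p = 0.861801.
Step 5: alpha = 0.05. fail to reject H0.

tau_b = 0.0667 (C=24, D=21), p = 0.861801, fail to reject H0.


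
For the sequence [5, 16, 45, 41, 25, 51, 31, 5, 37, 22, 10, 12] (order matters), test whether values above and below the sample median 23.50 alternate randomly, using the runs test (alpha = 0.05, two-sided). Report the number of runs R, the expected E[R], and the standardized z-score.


Step 1: Compute median = 23.50; label A = above, B = below.
Labels in order: BBAAAAABABBB  (n_A = 6, n_B = 6)
Step 2: Count runs R = 5.
Step 3: Under H0 (random ordering), E[R] = 2*n_A*n_B/(n_A+n_B) + 1 = 2*6*6/12 + 1 = 7.0000.
        Var[R] = 2*n_A*n_B*(2*n_A*n_B - n_A - n_B) / ((n_A+n_B)^2 * (n_A+n_B-1)) = 4320/1584 = 2.7273.
        SD[R] = 1.6514.
Step 4: Continuity-corrected z = (R + 0.5 - E[R]) / SD[R] = (5 + 0.5 - 7.0000) / 1.6514 = -0.9083.
Step 5: Two-sided p-value via normal approximation = 2*(1 - Phi(|z|)) = 0.363722.
Step 6: alpha = 0.05. fail to reject H0.

R = 5, z = -0.9083, p = 0.363722, fail to reject H0.


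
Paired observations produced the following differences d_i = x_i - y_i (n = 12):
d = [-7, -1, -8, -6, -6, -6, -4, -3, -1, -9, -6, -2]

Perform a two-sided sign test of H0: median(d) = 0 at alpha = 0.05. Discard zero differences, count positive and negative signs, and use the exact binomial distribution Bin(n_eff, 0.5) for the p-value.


Step 1: Discard zero differences. Original n = 12; n_eff = number of nonzero differences = 12.
Nonzero differences (with sign): -7, -1, -8, -6, -6, -6, -4, -3, -1, -9, -6, -2
Step 2: Count signs: positive = 0, negative = 12.
Step 3: Under H0: P(positive) = 0.5, so the number of positives S ~ Bin(12, 0.5).
Step 4: Two-sided exact p-value = sum of Bin(12,0.5) probabilities at or below the observed probability = 0.000488.
Step 5: alpha = 0.05. reject H0.

n_eff = 12, pos = 0, neg = 12, p = 0.000488, reject H0.


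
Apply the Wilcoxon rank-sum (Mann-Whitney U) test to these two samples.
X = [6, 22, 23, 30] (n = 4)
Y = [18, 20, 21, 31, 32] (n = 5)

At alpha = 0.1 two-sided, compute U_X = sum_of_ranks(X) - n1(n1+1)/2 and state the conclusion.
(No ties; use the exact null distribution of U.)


Step 1: Combine and sort all 9 observations; assign midranks.
sorted (value, group): (6,X), (18,Y), (20,Y), (21,Y), (22,X), (23,X), (30,X), (31,Y), (32,Y)
ranks: 6->1, 18->2, 20->3, 21->4, 22->5, 23->6, 30->7, 31->8, 32->9
Step 2: Rank sum for X: R1 = 1 + 5 + 6 + 7 = 19.
Step 3: U_X = R1 - n1(n1+1)/2 = 19 - 4*5/2 = 19 - 10 = 9.
       U_Y = n1*n2 - U_X = 20 - 9 = 11.
Step 4: No ties, so the exact null distribution of U (based on enumerating the C(9,4) = 126 equally likely rank assignments) gives the two-sided p-value.
Step 5: p-value = 0.904762; compare to alpha = 0.1. fail to reject H0.

U_X = 9, p = 0.904762, fail to reject H0 at alpha = 0.1.


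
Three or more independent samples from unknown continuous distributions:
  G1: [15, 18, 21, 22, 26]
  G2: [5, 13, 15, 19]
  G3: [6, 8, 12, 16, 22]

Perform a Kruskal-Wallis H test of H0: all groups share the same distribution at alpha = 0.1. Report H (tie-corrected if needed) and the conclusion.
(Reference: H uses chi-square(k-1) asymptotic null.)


Step 1: Combine all N = 14 observations and assign midranks.
sorted (value, group, rank): (5,G2,1), (6,G3,2), (8,G3,3), (12,G3,4), (13,G2,5), (15,G1,6.5), (15,G2,6.5), (16,G3,8), (18,G1,9), (19,G2,10), (21,G1,11), (22,G1,12.5), (22,G3,12.5), (26,G1,14)
Step 2: Sum ranks within each group.
R_1 = 53 (n_1 = 5)
R_2 = 22.5 (n_2 = 4)
R_3 = 29.5 (n_3 = 5)
Step 3: H = 12/(N(N+1)) * sum(R_i^2/n_i) - 3(N+1)
     = 12/(14*15) * (53^2/5 + 22.5^2/4 + 29.5^2/5) - 3*15
     = 0.057143 * 862.412 - 45
     = 4.280714.
Step 4: Ties present; correction factor C = 1 - 12/(14^3 - 14) = 0.995604. Corrected H = 4.280714 / 0.995604 = 4.299614.
Step 5: Under H0, H ~ chi^2(2); p-value = 0.116507.
Step 6: alpha = 0.1. fail to reject H0.

H = 4.2996, df = 2, p = 0.116507, fail to reject H0.


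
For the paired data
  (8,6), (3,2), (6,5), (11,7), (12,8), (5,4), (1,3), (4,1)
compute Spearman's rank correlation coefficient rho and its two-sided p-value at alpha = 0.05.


Step 1: Rank x and y separately (midranks; no ties here).
rank(x): 8->6, 3->2, 6->5, 11->7, 12->8, 5->4, 1->1, 4->3
rank(y): 6->6, 2->2, 5->5, 7->7, 8->8, 4->4, 3->3, 1->1
Step 2: d_i = R_x(i) - R_y(i); compute d_i^2.
  (6-6)^2=0, (2-2)^2=0, (5-5)^2=0, (7-7)^2=0, (8-8)^2=0, (4-4)^2=0, (1-3)^2=4, (3-1)^2=4
sum(d^2) = 8.
Step 3: rho = 1 - 6*8 / (8*(8^2 - 1)) = 1 - 48/504 = 0.904762.
Step 4: Under H0, t = rho * sqrt((n-2)/(1-rho^2)) = 5.2034 ~ t(6).
Step 5: Two-sided p-value from the t-distribution with 6 df = 0.002008.
Step 6: alpha = 0.05. reject H0.

rho = 0.9048, p = 0.002008, reject H0 at alpha = 0.05.


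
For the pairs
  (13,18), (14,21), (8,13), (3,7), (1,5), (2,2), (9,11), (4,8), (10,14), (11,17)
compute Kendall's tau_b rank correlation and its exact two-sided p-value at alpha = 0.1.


Step 1: Enumerate the 45 unordered pairs (i,j) with i<j and classify each by sign(x_j-x_i) * sign(y_j-y_i).
  (1,2):dx=+1,dy=+3->C; (1,3):dx=-5,dy=-5->C; (1,4):dx=-10,dy=-11->C; (1,5):dx=-12,dy=-13->C
  (1,6):dx=-11,dy=-16->C; (1,7):dx=-4,dy=-7->C; (1,8):dx=-9,dy=-10->C; (1,9):dx=-3,dy=-4->C
  (1,10):dx=-2,dy=-1->C; (2,3):dx=-6,dy=-8->C; (2,4):dx=-11,dy=-14->C; (2,5):dx=-13,dy=-16->C
  (2,6):dx=-12,dy=-19->C; (2,7):dx=-5,dy=-10->C; (2,8):dx=-10,dy=-13->C; (2,9):dx=-4,dy=-7->C
  (2,10):dx=-3,dy=-4->C; (3,4):dx=-5,dy=-6->C; (3,5):dx=-7,dy=-8->C; (3,6):dx=-6,dy=-11->C
  (3,7):dx=+1,dy=-2->D; (3,8):dx=-4,dy=-5->C; (3,9):dx=+2,dy=+1->C; (3,10):dx=+3,dy=+4->C
  (4,5):dx=-2,dy=-2->C; (4,6):dx=-1,dy=-5->C; (4,7):dx=+6,dy=+4->C; (4,8):dx=+1,dy=+1->C
  (4,9):dx=+7,dy=+7->C; (4,10):dx=+8,dy=+10->C; (5,6):dx=+1,dy=-3->D; (5,7):dx=+8,dy=+6->C
  (5,8):dx=+3,dy=+3->C; (5,9):dx=+9,dy=+9->C; (5,10):dx=+10,dy=+12->C; (6,7):dx=+7,dy=+9->C
  (6,8):dx=+2,dy=+6->C; (6,9):dx=+8,dy=+12->C; (6,10):dx=+9,dy=+15->C; (7,8):dx=-5,dy=-3->C
  (7,9):dx=+1,dy=+3->C; (7,10):dx=+2,dy=+6->C; (8,9):dx=+6,dy=+6->C; (8,10):dx=+7,dy=+9->C
  (9,10):dx=+1,dy=+3->C
Step 2: C = 43, D = 2, total pairs = 45.
Step 3: tau = (C - D)/(n(n-1)/2) = (43 - 2)/45 = 0.911111.
Step 4: Exact two-sided p-value (enumerate n! = 3628800 permutations of y under H0): p = 0.000030.
Step 5: alpha = 0.1. reject H0.

tau_b = 0.9111 (C=43, D=2), p = 0.000030, reject H0.


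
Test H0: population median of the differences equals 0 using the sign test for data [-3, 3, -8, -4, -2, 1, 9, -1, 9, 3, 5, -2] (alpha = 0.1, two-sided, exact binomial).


Step 1: Discard zero differences. Original n = 12; n_eff = number of nonzero differences = 12.
Nonzero differences (with sign): -3, +3, -8, -4, -2, +1, +9, -1, +9, +3, +5, -2
Step 2: Count signs: positive = 6, negative = 6.
Step 3: Under H0: P(positive) = 0.5, so the number of positives S ~ Bin(12, 0.5).
Step 4: Two-sided exact p-value = sum of Bin(12,0.5) probabilities at or below the observed probability = 1.000000.
Step 5: alpha = 0.1. fail to reject H0.

n_eff = 12, pos = 6, neg = 6, p = 1.000000, fail to reject H0.


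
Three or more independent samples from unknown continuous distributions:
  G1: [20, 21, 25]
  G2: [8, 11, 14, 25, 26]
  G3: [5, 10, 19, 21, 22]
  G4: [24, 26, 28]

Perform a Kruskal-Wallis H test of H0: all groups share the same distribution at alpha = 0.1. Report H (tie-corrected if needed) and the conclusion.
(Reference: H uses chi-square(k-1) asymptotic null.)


Step 1: Combine all N = 16 observations and assign midranks.
sorted (value, group, rank): (5,G3,1), (8,G2,2), (10,G3,3), (11,G2,4), (14,G2,5), (19,G3,6), (20,G1,7), (21,G1,8.5), (21,G3,8.5), (22,G3,10), (24,G4,11), (25,G1,12.5), (25,G2,12.5), (26,G2,14.5), (26,G4,14.5), (28,G4,16)
Step 2: Sum ranks within each group.
R_1 = 28 (n_1 = 3)
R_2 = 38 (n_2 = 5)
R_3 = 28.5 (n_3 = 5)
R_4 = 41.5 (n_4 = 3)
Step 3: H = 12/(N(N+1)) * sum(R_i^2/n_i) - 3(N+1)
     = 12/(16*17) * (28^2/3 + 38^2/5 + 28.5^2/5 + 41.5^2/3) - 3*17
     = 0.044118 * 1286.67 - 51
     = 5.764706.
Step 4: Ties present; correction factor C = 1 - 18/(16^3 - 16) = 0.995588. Corrected H = 5.764706 / 0.995588 = 5.790251.
Step 5: Under H0, H ~ chi^2(3); p-value = 0.122273.
Step 6: alpha = 0.1. fail to reject H0.

H = 5.7903, df = 3, p = 0.122273, fail to reject H0.


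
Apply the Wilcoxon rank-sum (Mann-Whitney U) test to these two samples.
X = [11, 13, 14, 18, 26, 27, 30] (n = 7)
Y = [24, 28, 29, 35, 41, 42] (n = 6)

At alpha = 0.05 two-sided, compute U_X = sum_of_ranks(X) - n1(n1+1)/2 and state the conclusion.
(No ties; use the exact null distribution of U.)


Step 1: Combine and sort all 13 observations; assign midranks.
sorted (value, group): (11,X), (13,X), (14,X), (18,X), (24,Y), (26,X), (27,X), (28,Y), (29,Y), (30,X), (35,Y), (41,Y), (42,Y)
ranks: 11->1, 13->2, 14->3, 18->4, 24->5, 26->6, 27->7, 28->8, 29->9, 30->10, 35->11, 41->12, 42->13
Step 2: Rank sum for X: R1 = 1 + 2 + 3 + 4 + 6 + 7 + 10 = 33.
Step 3: U_X = R1 - n1(n1+1)/2 = 33 - 7*8/2 = 33 - 28 = 5.
       U_Y = n1*n2 - U_X = 42 - 5 = 37.
Step 4: No ties, so the exact null distribution of U (based on enumerating the C(13,7) = 1716 equally likely rank assignments) gives the two-sided p-value.
Step 5: p-value = 0.022145; compare to alpha = 0.05. reject H0.

U_X = 5, p = 0.022145, reject H0 at alpha = 0.05.


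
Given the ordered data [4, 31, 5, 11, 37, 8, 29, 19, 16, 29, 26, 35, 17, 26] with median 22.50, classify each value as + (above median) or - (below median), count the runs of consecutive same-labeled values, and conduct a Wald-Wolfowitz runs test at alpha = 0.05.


Step 1: Compute median = 22.50; label A = above, B = below.
Labels in order: BABBABABBAAABA  (n_A = 7, n_B = 7)
Step 2: Count runs R = 10.
Step 3: Under H0 (random ordering), E[R] = 2*n_A*n_B/(n_A+n_B) + 1 = 2*7*7/14 + 1 = 8.0000.
        Var[R] = 2*n_A*n_B*(2*n_A*n_B - n_A - n_B) / ((n_A+n_B)^2 * (n_A+n_B-1)) = 8232/2548 = 3.2308.
        SD[R] = 1.7974.
Step 4: Continuity-corrected z = (R - 0.5 - E[R]) / SD[R] = (10 - 0.5 - 8.0000) / 1.7974 = 0.8345.
Step 5: Two-sided p-value via normal approximation = 2*(1 - Phi(|z|)) = 0.403986.
Step 6: alpha = 0.05. fail to reject H0.

R = 10, z = 0.8345, p = 0.403986, fail to reject H0.


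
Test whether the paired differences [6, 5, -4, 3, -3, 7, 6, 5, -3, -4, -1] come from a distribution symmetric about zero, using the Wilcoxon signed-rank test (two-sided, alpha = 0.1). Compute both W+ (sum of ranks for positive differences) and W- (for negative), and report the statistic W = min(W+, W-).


Step 1: Drop any zero differences (none here) and take |d_i|.
|d| = [6, 5, 4, 3, 3, 7, 6, 5, 3, 4, 1]
Step 2: Midrank |d_i| (ties get averaged ranks).
ranks: |6|->9.5, |5|->7.5, |4|->5.5, |3|->3, |3|->3, |7|->11, |6|->9.5, |5|->7.5, |3|->3, |4|->5.5, |1|->1
Step 3: Attach original signs; sum ranks with positive sign and with negative sign.
W+ = 9.5 + 7.5 + 3 + 11 + 9.5 + 7.5 = 48
W- = 5.5 + 3 + 3 + 5.5 + 1 = 18
(Check: W+ + W- = 66 should equal n(n+1)/2 = 66.)
Step 4: Test statistic W = min(W+, W-) = 18.
Step 5: Ties in |d|, so use the tie-corrected normal approximation.
        E[W] = n(n+1)/4 = 11*12/4 = 33.
        Tie groups: |d|=3 (t=3), |d|=4 (t=2), |d|=5 (t=2), |d|=6 (t=2); sum(t^3 - t) = 42.
        Var[W] = n(n+1)(2n+1)/24 - sum(t^3-t)/48 = 3036/24 - 42/48 = 125.625.
        z = (W - E[W]) / sqrt(Var[W]) = (18 - 33) / 11.2083 = -1.3383.
        Two-sided p = 2*Phi(z) = 0.180799.
Step 6: alpha = 0.1. fail to reject H0.

W+ = 48, W- = 18, W = min = 18, p = 0.180799, fail to reject H0.


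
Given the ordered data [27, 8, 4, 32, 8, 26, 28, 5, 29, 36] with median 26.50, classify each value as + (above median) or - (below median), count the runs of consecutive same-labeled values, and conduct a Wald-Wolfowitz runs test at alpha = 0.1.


Step 1: Compute median = 26.50; label A = above, B = below.
Labels in order: ABBABBABAA  (n_A = 5, n_B = 5)
Step 2: Count runs R = 7.
Step 3: Under H0 (random ordering), E[R] = 2*n_A*n_B/(n_A+n_B) + 1 = 2*5*5/10 + 1 = 6.0000.
        Var[R] = 2*n_A*n_B*(2*n_A*n_B - n_A - n_B) / ((n_A+n_B)^2 * (n_A+n_B-1)) = 2000/900 = 2.2222.
        SD[R] = 1.4907.
Step 4: Continuity-corrected z = (R - 0.5 - E[R]) / SD[R] = (7 - 0.5 - 6.0000) / 1.4907 = 0.3354.
Step 5: Two-sided p-value via normal approximation = 2*(1 - Phi(|z|)) = 0.737316.
Step 6: alpha = 0.1. fail to reject H0.

R = 7, z = 0.3354, p = 0.737316, fail to reject H0.


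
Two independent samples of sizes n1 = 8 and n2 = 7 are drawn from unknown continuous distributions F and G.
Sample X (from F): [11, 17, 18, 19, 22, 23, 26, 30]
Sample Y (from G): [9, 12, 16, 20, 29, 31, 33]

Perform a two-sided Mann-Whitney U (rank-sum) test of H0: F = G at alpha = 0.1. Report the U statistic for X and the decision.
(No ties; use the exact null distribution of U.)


Step 1: Combine and sort all 15 observations; assign midranks.
sorted (value, group): (9,Y), (11,X), (12,Y), (16,Y), (17,X), (18,X), (19,X), (20,Y), (22,X), (23,X), (26,X), (29,Y), (30,X), (31,Y), (33,Y)
ranks: 9->1, 11->2, 12->3, 16->4, 17->5, 18->6, 19->7, 20->8, 22->9, 23->10, 26->11, 29->12, 30->13, 31->14, 33->15
Step 2: Rank sum for X: R1 = 2 + 5 + 6 + 7 + 9 + 10 + 11 + 13 = 63.
Step 3: U_X = R1 - n1(n1+1)/2 = 63 - 8*9/2 = 63 - 36 = 27.
       U_Y = n1*n2 - U_X = 56 - 27 = 29.
Step 4: No ties, so the exact null distribution of U (based on enumerating the C(15,8) = 6435 equally likely rank assignments) gives the two-sided p-value.
Step 5: p-value = 0.955089; compare to alpha = 0.1. fail to reject H0.

U_X = 27, p = 0.955089, fail to reject H0 at alpha = 0.1.


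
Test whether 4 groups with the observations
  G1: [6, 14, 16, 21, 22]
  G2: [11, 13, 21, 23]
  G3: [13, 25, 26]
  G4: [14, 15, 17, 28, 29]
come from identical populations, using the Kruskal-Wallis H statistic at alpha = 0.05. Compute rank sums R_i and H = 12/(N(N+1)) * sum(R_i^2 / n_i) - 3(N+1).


Step 1: Combine all N = 17 observations and assign midranks.
sorted (value, group, rank): (6,G1,1), (11,G2,2), (13,G2,3.5), (13,G3,3.5), (14,G1,5.5), (14,G4,5.5), (15,G4,7), (16,G1,8), (17,G4,9), (21,G1,10.5), (21,G2,10.5), (22,G1,12), (23,G2,13), (25,G3,14), (26,G3,15), (28,G4,16), (29,G4,17)
Step 2: Sum ranks within each group.
R_1 = 37 (n_1 = 5)
R_2 = 29 (n_2 = 4)
R_3 = 32.5 (n_3 = 3)
R_4 = 54.5 (n_4 = 5)
Step 3: H = 12/(N(N+1)) * sum(R_i^2/n_i) - 3(N+1)
     = 12/(17*18) * (37^2/5 + 29^2/4 + 32.5^2/3 + 54.5^2/5) - 3*18
     = 0.039216 * 1430.18 - 54
     = 2.085621.
Step 4: Ties present; correction factor C = 1 - 18/(17^3 - 17) = 0.996324. Corrected H = 2.085621 / 0.996324 = 2.093317.
Step 5: Under H0, H ~ chi^2(3); p-value = 0.553266.
Step 6: alpha = 0.05. fail to reject H0.

H = 2.0933, df = 3, p = 0.553266, fail to reject H0.


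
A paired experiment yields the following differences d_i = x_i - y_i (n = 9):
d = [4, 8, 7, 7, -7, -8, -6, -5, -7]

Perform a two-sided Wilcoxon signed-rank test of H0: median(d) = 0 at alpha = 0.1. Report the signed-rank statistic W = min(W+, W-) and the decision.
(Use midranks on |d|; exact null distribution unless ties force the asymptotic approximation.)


Step 1: Drop any zero differences (none here) and take |d_i|.
|d| = [4, 8, 7, 7, 7, 8, 6, 5, 7]
Step 2: Midrank |d_i| (ties get averaged ranks).
ranks: |4|->1, |8|->8.5, |7|->5.5, |7|->5.5, |7|->5.5, |8|->8.5, |6|->3, |5|->2, |7|->5.5
Step 3: Attach original signs; sum ranks with positive sign and with negative sign.
W+ = 1 + 8.5 + 5.5 + 5.5 = 20.5
W- = 5.5 + 8.5 + 3 + 2 + 5.5 = 24.5
(Check: W+ + W- = 45 should equal n(n+1)/2 = 45.)
Step 4: Test statistic W = min(W+, W-) = 20.5.
Step 5: Ties in |d|, so use the tie-corrected normal approximation.
        E[W] = n(n+1)/4 = 9*10/4 = 22.5.
        Tie groups: |d|=7 (t=4), |d|=8 (t=2); sum(t^3 - t) = 66.
        Var[W] = n(n+1)(2n+1)/24 - sum(t^3-t)/48 = 1710/24 - 66/48 = 69.875.
        z = (W - E[W]) / sqrt(Var[W]) = (20.5 - 22.5) / 8.3591 = -0.2393.
        Two-sided p = 2*Phi(z) = 0.810904.
Step 6: alpha = 0.1. fail to reject H0.

W+ = 20.5, W- = 24.5, W = min = 20.5, p = 0.810904, fail to reject H0.


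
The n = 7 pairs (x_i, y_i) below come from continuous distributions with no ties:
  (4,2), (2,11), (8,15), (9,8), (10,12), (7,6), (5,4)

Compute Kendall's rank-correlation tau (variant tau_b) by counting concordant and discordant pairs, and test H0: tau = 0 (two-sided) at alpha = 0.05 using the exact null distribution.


Step 1: Enumerate the 21 unordered pairs (i,j) with i<j and classify each by sign(x_j-x_i) * sign(y_j-y_i).
  (1,2):dx=-2,dy=+9->D; (1,3):dx=+4,dy=+13->C; (1,4):dx=+5,dy=+6->C; (1,5):dx=+6,dy=+10->C
  (1,6):dx=+3,dy=+4->C; (1,7):dx=+1,dy=+2->C; (2,3):dx=+6,dy=+4->C; (2,4):dx=+7,dy=-3->D
  (2,5):dx=+8,dy=+1->C; (2,6):dx=+5,dy=-5->D; (2,7):dx=+3,dy=-7->D; (3,4):dx=+1,dy=-7->D
  (3,5):dx=+2,dy=-3->D; (3,6):dx=-1,dy=-9->C; (3,7):dx=-3,dy=-11->C; (4,5):dx=+1,dy=+4->C
  (4,6):dx=-2,dy=-2->C; (4,7):dx=-4,dy=-4->C; (5,6):dx=-3,dy=-6->C; (5,7):dx=-5,dy=-8->C
  (6,7):dx=-2,dy=-2->C
Step 2: C = 15, D = 6, total pairs = 21.
Step 3: tau = (C - D)/(n(n-1)/2) = (15 - 6)/21 = 0.428571.
Step 4: Exact two-sided p-value (enumerate n! = 5040 permutations of y under H0): p = 0.238889.
Step 5: alpha = 0.05. fail to reject H0.

tau_b = 0.4286 (C=15, D=6), p = 0.238889, fail to reject H0.


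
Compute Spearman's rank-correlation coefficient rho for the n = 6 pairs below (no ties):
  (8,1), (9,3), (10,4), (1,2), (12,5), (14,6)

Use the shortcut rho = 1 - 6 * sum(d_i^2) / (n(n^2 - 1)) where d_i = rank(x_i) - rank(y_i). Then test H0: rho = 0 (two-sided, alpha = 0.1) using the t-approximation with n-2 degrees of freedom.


Step 1: Rank x and y separately (midranks; no ties here).
rank(x): 8->2, 9->3, 10->4, 1->1, 12->5, 14->6
rank(y): 1->1, 3->3, 4->4, 2->2, 5->5, 6->6
Step 2: d_i = R_x(i) - R_y(i); compute d_i^2.
  (2-1)^2=1, (3-3)^2=0, (4-4)^2=0, (1-2)^2=1, (5-5)^2=0, (6-6)^2=0
sum(d^2) = 2.
Step 3: rho = 1 - 6*2 / (6*(6^2 - 1)) = 1 - 12/210 = 0.942857.
Step 4: Under H0, t = rho * sqrt((n-2)/(1-rho^2)) = 5.6595 ~ t(4).
Step 5: Two-sided p-value from the t-distribution with 4 df = 0.004805.
Step 6: alpha = 0.1. reject H0.

rho = 0.9429, p = 0.004805, reject H0 at alpha = 0.1.


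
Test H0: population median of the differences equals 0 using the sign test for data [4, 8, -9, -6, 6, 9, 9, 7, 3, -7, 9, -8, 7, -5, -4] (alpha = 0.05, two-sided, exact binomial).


Step 1: Discard zero differences. Original n = 15; n_eff = number of nonzero differences = 15.
Nonzero differences (with sign): +4, +8, -9, -6, +6, +9, +9, +7, +3, -7, +9, -8, +7, -5, -4
Step 2: Count signs: positive = 9, negative = 6.
Step 3: Under H0: P(positive) = 0.5, so the number of positives S ~ Bin(15, 0.5).
Step 4: Two-sided exact p-value = sum of Bin(15,0.5) probabilities at or below the observed probability = 0.607239.
Step 5: alpha = 0.05. fail to reject H0.

n_eff = 15, pos = 9, neg = 6, p = 0.607239, fail to reject H0.


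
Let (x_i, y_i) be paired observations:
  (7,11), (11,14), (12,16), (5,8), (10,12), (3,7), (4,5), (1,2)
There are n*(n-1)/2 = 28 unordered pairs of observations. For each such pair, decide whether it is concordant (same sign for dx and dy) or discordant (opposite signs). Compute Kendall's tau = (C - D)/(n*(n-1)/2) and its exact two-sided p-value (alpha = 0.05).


Step 1: Enumerate the 28 unordered pairs (i,j) with i<j and classify each by sign(x_j-x_i) * sign(y_j-y_i).
  (1,2):dx=+4,dy=+3->C; (1,3):dx=+5,dy=+5->C; (1,4):dx=-2,dy=-3->C; (1,5):dx=+3,dy=+1->C
  (1,6):dx=-4,dy=-4->C; (1,7):dx=-3,dy=-6->C; (1,8):dx=-6,dy=-9->C; (2,3):dx=+1,dy=+2->C
  (2,4):dx=-6,dy=-6->C; (2,5):dx=-1,dy=-2->C; (2,6):dx=-8,dy=-7->C; (2,7):dx=-7,dy=-9->C
  (2,8):dx=-10,dy=-12->C; (3,4):dx=-7,dy=-8->C; (3,5):dx=-2,dy=-4->C; (3,6):dx=-9,dy=-9->C
  (3,7):dx=-8,dy=-11->C; (3,8):dx=-11,dy=-14->C; (4,5):dx=+5,dy=+4->C; (4,6):dx=-2,dy=-1->C
  (4,7):dx=-1,dy=-3->C; (4,8):dx=-4,dy=-6->C; (5,6):dx=-7,dy=-5->C; (5,7):dx=-6,dy=-7->C
  (5,8):dx=-9,dy=-10->C; (6,7):dx=+1,dy=-2->D; (6,8):dx=-2,dy=-5->C; (7,8):dx=-3,dy=-3->C
Step 2: C = 27, D = 1, total pairs = 28.
Step 3: tau = (C - D)/(n(n-1)/2) = (27 - 1)/28 = 0.928571.
Step 4: Exact two-sided p-value (enumerate n! = 40320 permutations of y under H0): p = 0.000397.
Step 5: alpha = 0.05. reject H0.

tau_b = 0.9286 (C=27, D=1), p = 0.000397, reject H0.


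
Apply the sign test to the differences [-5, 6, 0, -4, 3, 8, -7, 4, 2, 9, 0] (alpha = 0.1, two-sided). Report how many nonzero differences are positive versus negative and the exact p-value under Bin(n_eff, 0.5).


Step 1: Discard zero differences. Original n = 11; n_eff = number of nonzero differences = 9.
Nonzero differences (with sign): -5, +6, -4, +3, +8, -7, +4, +2, +9
Step 2: Count signs: positive = 6, negative = 3.
Step 3: Under H0: P(positive) = 0.5, so the number of positives S ~ Bin(9, 0.5).
Step 4: Two-sided exact p-value = sum of Bin(9,0.5) probabilities at or below the observed probability = 0.507812.
Step 5: alpha = 0.1. fail to reject H0.

n_eff = 9, pos = 6, neg = 3, p = 0.507812, fail to reject H0.


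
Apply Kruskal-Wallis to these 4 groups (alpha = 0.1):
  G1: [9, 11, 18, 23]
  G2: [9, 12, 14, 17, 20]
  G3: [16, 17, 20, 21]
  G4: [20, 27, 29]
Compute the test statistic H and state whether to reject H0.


Step 1: Combine all N = 16 observations and assign midranks.
sorted (value, group, rank): (9,G1,1.5), (9,G2,1.5), (11,G1,3), (12,G2,4), (14,G2,5), (16,G3,6), (17,G2,7.5), (17,G3,7.5), (18,G1,9), (20,G2,11), (20,G3,11), (20,G4,11), (21,G3,13), (23,G1,14), (27,G4,15), (29,G4,16)
Step 2: Sum ranks within each group.
R_1 = 27.5 (n_1 = 4)
R_2 = 29 (n_2 = 5)
R_3 = 37.5 (n_3 = 4)
R_4 = 42 (n_4 = 3)
Step 3: H = 12/(N(N+1)) * sum(R_i^2/n_i) - 3(N+1)
     = 12/(16*17) * (27.5^2/4 + 29^2/5 + 37.5^2/4 + 42^2/3) - 3*17
     = 0.044118 * 1296.83 - 51
     = 6.212868.
Step 4: Ties present; correction factor C = 1 - 36/(16^3 - 16) = 0.991176. Corrected H = 6.212868 / 0.991176 = 6.268175.
Step 5: Under H0, H ~ chi^2(3); p-value = 0.099267.
Step 6: alpha = 0.1. reject H0.

H = 6.2682, df = 3, p = 0.099267, reject H0.


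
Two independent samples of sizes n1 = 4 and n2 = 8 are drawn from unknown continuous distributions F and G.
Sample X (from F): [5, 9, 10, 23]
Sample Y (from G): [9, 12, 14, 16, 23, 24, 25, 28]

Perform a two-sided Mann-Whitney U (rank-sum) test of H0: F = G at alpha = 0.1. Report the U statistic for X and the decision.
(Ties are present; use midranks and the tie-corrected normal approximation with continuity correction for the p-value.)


Step 1: Combine and sort all 12 observations; assign midranks.
sorted (value, group): (5,X), (9,X), (9,Y), (10,X), (12,Y), (14,Y), (16,Y), (23,X), (23,Y), (24,Y), (25,Y), (28,Y)
ranks: 5->1, 9->2.5, 9->2.5, 10->4, 12->5, 14->6, 16->7, 23->8.5, 23->8.5, 24->10, 25->11, 28->12
Step 2: Rank sum for X: R1 = 1 + 2.5 + 4 + 8.5 = 16.
Step 3: U_X = R1 - n1(n1+1)/2 = 16 - 4*5/2 = 16 - 10 = 6.
       U_Y = n1*n2 - U_X = 32 - 6 = 26.
Step 4: Ties are present, so use the tie-corrected normal approximation (with continuity correction) for the p-value.
Step 5: p-value = 0.105412; compare to alpha = 0.1. fail to reject H0.

U_X = 6, p = 0.105412, fail to reject H0 at alpha = 0.1.


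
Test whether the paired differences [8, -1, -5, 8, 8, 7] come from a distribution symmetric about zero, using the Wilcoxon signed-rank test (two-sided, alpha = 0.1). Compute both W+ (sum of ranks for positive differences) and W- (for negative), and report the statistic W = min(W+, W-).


Step 1: Drop any zero differences (none here) and take |d_i|.
|d| = [8, 1, 5, 8, 8, 7]
Step 2: Midrank |d_i| (ties get averaged ranks).
ranks: |8|->5, |1|->1, |5|->2, |8|->5, |8|->5, |7|->3
Step 3: Attach original signs; sum ranks with positive sign and with negative sign.
W+ = 5 + 5 + 5 + 3 = 18
W- = 1 + 2 = 3
(Check: W+ + W- = 21 should equal n(n+1)/2 = 21.)
Step 4: Test statistic W = min(W+, W-) = 3.
Step 5: Ties in |d|, so use the tie-corrected normal approximation.
        E[W] = n(n+1)/4 = 6*7/4 = 10.5.
        Tie groups: |d|=8 (t=3); sum(t^3 - t) = 24.
        Var[W] = n(n+1)(2n+1)/24 - sum(t^3-t)/48 = 546/24 - 24/48 = 22.25.
        z = (W - E[W]) / sqrt(Var[W]) = (3 - 10.5) / 4.7170 = -1.5900.
        Two-sided p = 2*Phi(z) = 0.111836.
Step 6: alpha = 0.1. fail to reject H0.

W+ = 18, W- = 3, W = min = 3, p = 0.111836, fail to reject H0.


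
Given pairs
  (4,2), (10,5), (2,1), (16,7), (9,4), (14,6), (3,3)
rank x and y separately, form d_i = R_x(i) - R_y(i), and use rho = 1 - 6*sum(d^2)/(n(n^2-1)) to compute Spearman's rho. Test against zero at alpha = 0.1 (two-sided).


Step 1: Rank x and y separately (midranks; no ties here).
rank(x): 4->3, 10->5, 2->1, 16->7, 9->4, 14->6, 3->2
rank(y): 2->2, 5->5, 1->1, 7->7, 4->4, 6->6, 3->3
Step 2: d_i = R_x(i) - R_y(i); compute d_i^2.
  (3-2)^2=1, (5-5)^2=0, (1-1)^2=0, (7-7)^2=0, (4-4)^2=0, (6-6)^2=0, (2-3)^2=1
sum(d^2) = 2.
Step 3: rho = 1 - 6*2 / (7*(7^2 - 1)) = 1 - 12/336 = 0.964286.
Step 4: Under H0, t = rho * sqrt((n-2)/(1-rho^2)) = 8.1408 ~ t(5).
Step 5: Two-sided p-value from the t-distribution with 5 df = 0.000454.
Step 6: alpha = 0.1. reject H0.

rho = 0.9643, p = 0.000454, reject H0 at alpha = 0.1.


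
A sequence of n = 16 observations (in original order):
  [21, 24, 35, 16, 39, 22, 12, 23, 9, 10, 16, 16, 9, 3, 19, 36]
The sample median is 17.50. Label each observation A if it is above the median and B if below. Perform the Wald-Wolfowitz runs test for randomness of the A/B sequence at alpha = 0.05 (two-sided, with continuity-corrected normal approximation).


Step 1: Compute median = 17.50; label A = above, B = below.
Labels in order: AAABAABABBBBBBAA  (n_A = 8, n_B = 8)
Step 2: Count runs R = 7.
Step 3: Under H0 (random ordering), E[R] = 2*n_A*n_B/(n_A+n_B) + 1 = 2*8*8/16 + 1 = 9.0000.
        Var[R] = 2*n_A*n_B*(2*n_A*n_B - n_A - n_B) / ((n_A+n_B)^2 * (n_A+n_B-1)) = 14336/3840 = 3.7333.
        SD[R] = 1.9322.
Step 4: Continuity-corrected z = (R + 0.5 - E[R]) / SD[R] = (7 + 0.5 - 9.0000) / 1.9322 = -0.7763.
Step 5: Two-sided p-value via normal approximation = 2*(1 - Phi(|z|)) = 0.437558.
Step 6: alpha = 0.05. fail to reject H0.

R = 7, z = -0.7763, p = 0.437558, fail to reject H0.


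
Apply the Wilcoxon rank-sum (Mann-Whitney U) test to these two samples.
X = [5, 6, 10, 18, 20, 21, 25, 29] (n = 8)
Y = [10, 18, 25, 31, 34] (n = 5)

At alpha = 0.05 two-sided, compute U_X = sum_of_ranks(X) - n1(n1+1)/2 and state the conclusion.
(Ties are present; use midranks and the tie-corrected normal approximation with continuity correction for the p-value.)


Step 1: Combine and sort all 13 observations; assign midranks.
sorted (value, group): (5,X), (6,X), (10,X), (10,Y), (18,X), (18,Y), (20,X), (21,X), (25,X), (25,Y), (29,X), (31,Y), (34,Y)
ranks: 5->1, 6->2, 10->3.5, 10->3.5, 18->5.5, 18->5.5, 20->7, 21->8, 25->9.5, 25->9.5, 29->11, 31->12, 34->13
Step 2: Rank sum for X: R1 = 1 + 2 + 3.5 + 5.5 + 7 + 8 + 9.5 + 11 = 47.5.
Step 3: U_X = R1 - n1(n1+1)/2 = 47.5 - 8*9/2 = 47.5 - 36 = 11.5.
       U_Y = n1*n2 - U_X = 40 - 11.5 = 28.5.
Step 4: Ties are present, so use the tie-corrected normal approximation (with continuity correction) for the p-value.
Step 5: p-value = 0.239620; compare to alpha = 0.05. fail to reject H0.

U_X = 11.5, p = 0.239620, fail to reject H0 at alpha = 0.05.


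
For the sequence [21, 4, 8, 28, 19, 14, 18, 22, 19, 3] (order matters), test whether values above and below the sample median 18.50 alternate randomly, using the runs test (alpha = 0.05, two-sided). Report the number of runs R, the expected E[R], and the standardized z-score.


Step 1: Compute median = 18.50; label A = above, B = below.
Labels in order: ABBAABBAAB  (n_A = 5, n_B = 5)
Step 2: Count runs R = 6.
Step 3: Under H0 (random ordering), E[R] = 2*n_A*n_B/(n_A+n_B) + 1 = 2*5*5/10 + 1 = 6.0000.
        Var[R] = 2*n_A*n_B*(2*n_A*n_B - n_A - n_B) / ((n_A+n_B)^2 * (n_A+n_B-1)) = 2000/900 = 2.2222.
        SD[R] = 1.4907.
Step 4: R = E[R], so z = 0 with no continuity correction.
Step 5: Two-sided p-value via normal approximation = 2*(1 - Phi(|z|)) = 1.000000.
Step 6: alpha = 0.05. fail to reject H0.

R = 6, z = 0.0000, p = 1.000000, fail to reject H0.


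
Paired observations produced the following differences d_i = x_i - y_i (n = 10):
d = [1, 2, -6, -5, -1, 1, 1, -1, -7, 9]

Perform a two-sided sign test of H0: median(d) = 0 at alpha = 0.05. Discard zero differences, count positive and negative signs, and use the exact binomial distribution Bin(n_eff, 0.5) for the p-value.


Step 1: Discard zero differences. Original n = 10; n_eff = number of nonzero differences = 10.
Nonzero differences (with sign): +1, +2, -6, -5, -1, +1, +1, -1, -7, +9
Step 2: Count signs: positive = 5, negative = 5.
Step 3: Under H0: P(positive) = 0.5, so the number of positives S ~ Bin(10, 0.5).
Step 4: Two-sided exact p-value = sum of Bin(10,0.5) probabilities at or below the observed probability = 1.000000.
Step 5: alpha = 0.05. fail to reject H0.

n_eff = 10, pos = 5, neg = 5, p = 1.000000, fail to reject H0.


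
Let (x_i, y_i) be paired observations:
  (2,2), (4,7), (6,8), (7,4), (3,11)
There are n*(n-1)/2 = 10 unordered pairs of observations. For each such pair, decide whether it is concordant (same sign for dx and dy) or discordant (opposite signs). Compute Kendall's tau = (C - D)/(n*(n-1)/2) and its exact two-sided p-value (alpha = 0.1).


Step 1: Enumerate the 10 unordered pairs (i,j) with i<j and classify each by sign(x_j-x_i) * sign(y_j-y_i).
  (1,2):dx=+2,dy=+5->C; (1,3):dx=+4,dy=+6->C; (1,4):dx=+5,dy=+2->C; (1,5):dx=+1,dy=+9->C
  (2,3):dx=+2,dy=+1->C; (2,4):dx=+3,dy=-3->D; (2,5):dx=-1,dy=+4->D; (3,4):dx=+1,dy=-4->D
  (3,5):dx=-3,dy=+3->D; (4,5):dx=-4,dy=+7->D
Step 2: C = 5, D = 5, total pairs = 10.
Step 3: tau = (C - D)/(n(n-1)/2) = (5 - 5)/10 = 0.000000.
Step 4: Exact two-sided p-value (enumerate n! = 120 permutations of y under H0): p = 1.000000.
Step 5: alpha = 0.1. fail to reject H0.

tau_b = 0.0000 (C=5, D=5), p = 1.000000, fail to reject H0.


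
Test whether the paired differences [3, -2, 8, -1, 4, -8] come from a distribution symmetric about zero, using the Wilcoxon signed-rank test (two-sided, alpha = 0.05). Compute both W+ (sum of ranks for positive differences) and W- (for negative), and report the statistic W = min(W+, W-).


Step 1: Drop any zero differences (none here) and take |d_i|.
|d| = [3, 2, 8, 1, 4, 8]
Step 2: Midrank |d_i| (ties get averaged ranks).
ranks: |3|->3, |2|->2, |8|->5.5, |1|->1, |4|->4, |8|->5.5
Step 3: Attach original signs; sum ranks with positive sign and with negative sign.
W+ = 3 + 5.5 + 4 = 12.5
W- = 2 + 1 + 5.5 = 8.5
(Check: W+ + W- = 21 should equal n(n+1)/2 = 21.)
Step 4: Test statistic W = min(W+, W-) = 8.5.
Step 5: Ties in |d|, so use the tie-corrected normal approximation.
        E[W] = n(n+1)/4 = 6*7/4 = 10.5.
        Tie groups: |d|=8 (t=2); sum(t^3 - t) = 6.
        Var[W] = n(n+1)(2n+1)/24 - sum(t^3-t)/48 = 546/24 - 6/48 = 22.625.
        z = (W - E[W]) / sqrt(Var[W]) = (8.5 - 10.5) / 4.7566 = -0.4205.
        Two-sided p = 2*Phi(z) = 0.674142.
Step 6: alpha = 0.05. fail to reject H0.

W+ = 12.5, W- = 8.5, W = min = 8.5, p = 0.674142, fail to reject H0.


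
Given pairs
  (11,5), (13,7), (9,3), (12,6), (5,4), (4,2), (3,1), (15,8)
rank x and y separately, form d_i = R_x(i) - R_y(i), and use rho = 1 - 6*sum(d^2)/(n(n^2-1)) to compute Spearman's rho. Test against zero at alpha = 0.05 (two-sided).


Step 1: Rank x and y separately (midranks; no ties here).
rank(x): 11->5, 13->7, 9->4, 12->6, 5->3, 4->2, 3->1, 15->8
rank(y): 5->5, 7->7, 3->3, 6->6, 4->4, 2->2, 1->1, 8->8
Step 2: d_i = R_x(i) - R_y(i); compute d_i^2.
  (5-5)^2=0, (7-7)^2=0, (4-3)^2=1, (6-6)^2=0, (3-4)^2=1, (2-2)^2=0, (1-1)^2=0, (8-8)^2=0
sum(d^2) = 2.
Step 3: rho = 1 - 6*2 / (8*(8^2 - 1)) = 1 - 12/504 = 0.976190.
Step 4: Under H0, t = rho * sqrt((n-2)/(1-rho^2)) = 11.0235 ~ t(6).
Step 5: Two-sided p-value from the t-distribution with 6 df = 0.000033.
Step 6: alpha = 0.05. reject H0.

rho = 0.9762, p = 0.000033, reject H0 at alpha = 0.05.


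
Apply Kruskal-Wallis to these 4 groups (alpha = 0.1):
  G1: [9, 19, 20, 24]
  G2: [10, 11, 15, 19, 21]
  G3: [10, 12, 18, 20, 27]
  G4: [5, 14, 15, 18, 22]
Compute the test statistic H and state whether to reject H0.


Step 1: Combine all N = 19 observations and assign midranks.
sorted (value, group, rank): (5,G4,1), (9,G1,2), (10,G2,3.5), (10,G3,3.5), (11,G2,5), (12,G3,6), (14,G4,7), (15,G2,8.5), (15,G4,8.5), (18,G3,10.5), (18,G4,10.5), (19,G1,12.5), (19,G2,12.5), (20,G1,14.5), (20,G3,14.5), (21,G2,16), (22,G4,17), (24,G1,18), (27,G3,19)
Step 2: Sum ranks within each group.
R_1 = 47 (n_1 = 4)
R_2 = 45.5 (n_2 = 5)
R_3 = 53.5 (n_3 = 5)
R_4 = 44 (n_4 = 5)
Step 3: H = 12/(N(N+1)) * sum(R_i^2/n_i) - 3(N+1)
     = 12/(19*20) * (47^2/4 + 45.5^2/5 + 53.5^2/5 + 44^2/5) - 3*20
     = 0.031579 * 1925.95 - 60
     = 0.819474.
Step 4: Ties present; correction factor C = 1 - 30/(19^3 - 19) = 0.995614. Corrected H = 0.819474 / 0.995614 = 0.823084.
Step 5: Under H0, H ~ chi^2(3); p-value = 0.843938.
Step 6: alpha = 0.1. fail to reject H0.

H = 0.8231, df = 3, p = 0.843938, fail to reject H0.


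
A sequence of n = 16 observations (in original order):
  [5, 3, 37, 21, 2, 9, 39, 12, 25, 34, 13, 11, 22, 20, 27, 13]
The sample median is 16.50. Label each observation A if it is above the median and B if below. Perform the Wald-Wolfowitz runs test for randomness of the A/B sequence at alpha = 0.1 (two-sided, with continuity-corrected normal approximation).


Step 1: Compute median = 16.50; label A = above, B = below.
Labels in order: BBAABBABAABBAAAB  (n_A = 8, n_B = 8)
Step 2: Count runs R = 9.
Step 3: Under H0 (random ordering), E[R] = 2*n_A*n_B/(n_A+n_B) + 1 = 2*8*8/16 + 1 = 9.0000.
        Var[R] = 2*n_A*n_B*(2*n_A*n_B - n_A - n_B) / ((n_A+n_B)^2 * (n_A+n_B-1)) = 14336/3840 = 3.7333.
        SD[R] = 1.9322.
Step 4: R = E[R], so z = 0 with no continuity correction.
Step 5: Two-sided p-value via normal approximation = 2*(1 - Phi(|z|)) = 1.000000.
Step 6: alpha = 0.1. fail to reject H0.

R = 9, z = 0.0000, p = 1.000000, fail to reject H0.


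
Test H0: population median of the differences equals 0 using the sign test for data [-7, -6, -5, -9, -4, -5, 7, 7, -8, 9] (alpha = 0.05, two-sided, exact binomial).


Step 1: Discard zero differences. Original n = 10; n_eff = number of nonzero differences = 10.
Nonzero differences (with sign): -7, -6, -5, -9, -4, -5, +7, +7, -8, +9
Step 2: Count signs: positive = 3, negative = 7.
Step 3: Under H0: P(positive) = 0.5, so the number of positives S ~ Bin(10, 0.5).
Step 4: Two-sided exact p-value = sum of Bin(10,0.5) probabilities at or below the observed probability = 0.343750.
Step 5: alpha = 0.05. fail to reject H0.

n_eff = 10, pos = 3, neg = 7, p = 0.343750, fail to reject H0.


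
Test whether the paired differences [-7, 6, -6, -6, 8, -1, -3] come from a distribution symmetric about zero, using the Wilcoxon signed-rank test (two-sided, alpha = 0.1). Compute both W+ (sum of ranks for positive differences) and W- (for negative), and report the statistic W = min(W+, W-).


Step 1: Drop any zero differences (none here) and take |d_i|.
|d| = [7, 6, 6, 6, 8, 1, 3]
Step 2: Midrank |d_i| (ties get averaged ranks).
ranks: |7|->6, |6|->4, |6|->4, |6|->4, |8|->7, |1|->1, |3|->2
Step 3: Attach original signs; sum ranks with positive sign and with negative sign.
W+ = 4 + 7 = 11
W- = 6 + 4 + 4 + 1 + 2 = 17
(Check: W+ + W- = 28 should equal n(n+1)/2 = 28.)
Step 4: Test statistic W = min(W+, W-) = 11.
Step 5: Ties in |d|, so use the tie-corrected normal approximation.
        E[W] = n(n+1)/4 = 7*8/4 = 14.
        Tie groups: |d|=6 (t=3); sum(t^3 - t) = 24.
        Var[W] = n(n+1)(2n+1)/24 - sum(t^3-t)/48 = 840/24 - 24/48 = 34.5.
        z = (W - E[W]) / sqrt(Var[W]) = (11 - 14) / 5.8737 = -0.5108.
        Two-sided p = 2*Phi(z) = 0.609523.
Step 6: alpha = 0.1. fail to reject H0.

W+ = 11, W- = 17, W = min = 11, p = 0.609523, fail to reject H0.


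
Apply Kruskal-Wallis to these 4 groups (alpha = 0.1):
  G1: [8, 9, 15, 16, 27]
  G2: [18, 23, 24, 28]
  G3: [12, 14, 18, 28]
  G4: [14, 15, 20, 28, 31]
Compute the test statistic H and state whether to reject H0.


Step 1: Combine all N = 18 observations and assign midranks.
sorted (value, group, rank): (8,G1,1), (9,G1,2), (12,G3,3), (14,G3,4.5), (14,G4,4.5), (15,G1,6.5), (15,G4,6.5), (16,G1,8), (18,G2,9.5), (18,G3,9.5), (20,G4,11), (23,G2,12), (24,G2,13), (27,G1,14), (28,G2,16), (28,G3,16), (28,G4,16), (31,G4,18)
Step 2: Sum ranks within each group.
R_1 = 31.5 (n_1 = 5)
R_2 = 50.5 (n_2 = 4)
R_3 = 33 (n_3 = 4)
R_4 = 56 (n_4 = 5)
Step 3: H = 12/(N(N+1)) * sum(R_i^2/n_i) - 3(N+1)
     = 12/(18*19) * (31.5^2/5 + 50.5^2/4 + 33^2/4 + 56^2/5) - 3*19
     = 0.035088 * 1735.46 - 57
     = 3.893421.
Step 4: Ties present; correction factor C = 1 - 42/(18^3 - 18) = 0.992776. Corrected H = 3.893421 / 0.992776 = 3.921752.
Step 5: Under H0, H ~ chi^2(3); p-value = 0.270038.
Step 6: alpha = 0.1. fail to reject H0.

H = 3.9218, df = 3, p = 0.270038, fail to reject H0.


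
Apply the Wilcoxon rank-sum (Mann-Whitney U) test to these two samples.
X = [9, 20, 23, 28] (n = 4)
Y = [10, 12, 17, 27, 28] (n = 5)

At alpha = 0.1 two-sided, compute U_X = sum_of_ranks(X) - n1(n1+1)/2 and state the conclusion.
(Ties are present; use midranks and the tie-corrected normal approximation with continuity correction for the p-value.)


Step 1: Combine and sort all 9 observations; assign midranks.
sorted (value, group): (9,X), (10,Y), (12,Y), (17,Y), (20,X), (23,X), (27,Y), (28,X), (28,Y)
ranks: 9->1, 10->2, 12->3, 17->4, 20->5, 23->6, 27->7, 28->8.5, 28->8.5
Step 2: Rank sum for X: R1 = 1 + 5 + 6 + 8.5 = 20.5.
Step 3: U_X = R1 - n1(n1+1)/2 = 20.5 - 4*5/2 = 20.5 - 10 = 10.5.
       U_Y = n1*n2 - U_X = 20 - 10.5 = 9.5.
Step 4: Ties are present, so use the tie-corrected normal approximation (with continuity correction) for the p-value.
Step 5: p-value = 1.000000; compare to alpha = 0.1. fail to reject H0.

U_X = 10.5, p = 1.000000, fail to reject H0 at alpha = 0.1.
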